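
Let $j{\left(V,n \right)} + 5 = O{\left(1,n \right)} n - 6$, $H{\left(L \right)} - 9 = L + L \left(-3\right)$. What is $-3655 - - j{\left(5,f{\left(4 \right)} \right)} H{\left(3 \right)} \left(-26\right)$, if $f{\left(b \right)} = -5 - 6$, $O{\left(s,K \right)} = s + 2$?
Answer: $-223$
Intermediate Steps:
$O{\left(s,K \right)} = 2 + s$
$f{\left(b \right)} = -11$ ($f{\left(b \right)} = -5 - 6 = -11$)
$H{\left(L \right)} = 9 - 2 L$ ($H{\left(L \right)} = 9 + \left(L + L \left(-3\right)\right) = 9 + \left(L - 3 L\right) = 9 - 2 L$)
$j{\left(V,n \right)} = -11 + 3 n$ ($j{\left(V,n \right)} = -5 + \left(\left(2 + 1\right) n - 6\right) = -5 + \left(3 n - 6\right) = -5 + \left(-6 + 3 n\right) = -11 + 3 n$)
$-3655 - - j{\left(5,f{\left(4 \right)} \right)} H{\left(3 \right)} \left(-26\right) = -3655 - - \left(-11 + 3 \left(-11\right)\right) \left(9 - 6\right) \left(-26\right) = -3655 - - \left(-11 - 33\right) \left(9 - 6\right) \left(-26\right) = -3655 - - \left(-44\right) 3 \left(-26\right) = -3655 - - \left(-132\right) \left(-26\right) = -3655 - \left(-1\right) 3432 = -3655 - -3432 = -3655 + 3432 = -223$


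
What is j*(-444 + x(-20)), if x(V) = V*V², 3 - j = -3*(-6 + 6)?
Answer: -25332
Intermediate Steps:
j = 3 (j = 3 - (-3)*(-6 + 6) = 3 - (-3)*0 = 3 - 1*0 = 3 + 0 = 3)
x(V) = V³
j*(-444 + x(-20)) = 3*(-444 + (-20)³) = 3*(-444 - 8000) = 3*(-8444) = -25332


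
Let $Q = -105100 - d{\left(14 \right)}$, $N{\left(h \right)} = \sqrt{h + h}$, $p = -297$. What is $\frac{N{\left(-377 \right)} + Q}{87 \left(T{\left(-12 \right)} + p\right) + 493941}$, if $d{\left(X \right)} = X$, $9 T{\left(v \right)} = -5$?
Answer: $- \frac{315342}{1404161} + \frac{3 i \sqrt{754}}{1404161} \approx -0.22458 + 5.8666 \cdot 10^{-5} i$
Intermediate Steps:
$T{\left(v \right)} = - \frac{5}{9}$ ($T{\left(v \right)} = \frac{1}{9} \left(-5\right) = - \frac{5}{9}$)
$N{\left(h \right)} = \sqrt{2} \sqrt{h}$ ($N{\left(h \right)} = \sqrt{2 h} = \sqrt{2} \sqrt{h}$)
$Q = -105114$ ($Q = -105100 - 14 = -105114$)
$\frac{N{\left(-377 \right)} + Q}{87 \left(T{\left(-12 \right)} + p\right) + 493941} = \frac{\sqrt{2} \sqrt{-377} - 105114}{87 \left(- \frac{5}{9} - 297\right) + 493941} = \frac{\sqrt{2} i \sqrt{377} - 105114}{87 \left(- \frac{2678}{9}\right) + 493941} = \frac{i \sqrt{754} - 105114}{- \frac{77662}{3} + 493941} = \frac{-105114 + i \sqrt{754}}{\frac{1404161}{3}} = \left(-105114 + i \sqrt{754}\right) \frac{3}{1404161} = - \frac{315342}{1404161} + \frac{3 i \sqrt{754}}{1404161}$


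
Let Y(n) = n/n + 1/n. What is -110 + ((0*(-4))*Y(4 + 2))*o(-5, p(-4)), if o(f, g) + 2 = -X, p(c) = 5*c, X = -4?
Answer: -110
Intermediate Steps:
Y(n) = 1 + 1/n
o(f, g) = 2 (o(f, g) = -2 - 1*(-4) = -2 + 4 = 2)
-110 + ((0*(-4))*Y(4 + 2))*o(-5, p(-4)) = -110 + ((0*(-4))*((1 + (4 + 2))/(4 + 2)))*2 = -110 + (0*((1 + 6)/6))*2 = -110 + (0*((⅙)*7))*2 = -110 + (0*(7/6))*2 = -110 + 0*2 = -110 + 0 = -110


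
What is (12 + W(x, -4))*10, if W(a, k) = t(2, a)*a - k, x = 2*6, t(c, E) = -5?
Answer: -440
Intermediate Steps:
x = 12
W(a, k) = -k - 5*a (W(a, k) = -5*a - k = -k - 5*a)
(12 + W(x, -4))*10 = (12 + (-1*(-4) - 5*12))*10 = (12 + (4 - 60))*10 = (12 - 56)*10 = -44*10 = -440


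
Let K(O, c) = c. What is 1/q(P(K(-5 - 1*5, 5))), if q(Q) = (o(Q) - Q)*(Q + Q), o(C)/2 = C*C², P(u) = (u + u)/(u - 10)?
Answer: 1/56 ≈ 0.017857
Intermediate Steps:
P(u) = 2*u/(-10 + u) (P(u) = (2*u)/(-10 + u) = 2*u/(-10 + u))
o(C) = 2*C³ (o(C) = 2*(C*C²) = 2*C³)
q(Q) = 2*Q*(-Q + 2*Q³) (q(Q) = (2*Q³ - Q)*(Q + Q) = (-Q + 2*Q³)*(2*Q) = 2*Q*(-Q + 2*Q³))
1/q(P(K(-5 - 1*5, 5))) = 1/((2*5/(-10 + 5))²*(-2 + 4*(2*5/(-10 + 5))²)) = 1/((2*5/(-5))²*(-2 + 4*(2*5/(-5))²)) = 1/((2*5*(-⅕))²*(-2 + 4*(2*5*(-⅕))²)) = 1/((-2)²*(-2 + 4*(-2)²)) = 1/(4*(-2 + 4*4)) = 1/(4*(-2 + 16)) = 1/(4*14) = 1/56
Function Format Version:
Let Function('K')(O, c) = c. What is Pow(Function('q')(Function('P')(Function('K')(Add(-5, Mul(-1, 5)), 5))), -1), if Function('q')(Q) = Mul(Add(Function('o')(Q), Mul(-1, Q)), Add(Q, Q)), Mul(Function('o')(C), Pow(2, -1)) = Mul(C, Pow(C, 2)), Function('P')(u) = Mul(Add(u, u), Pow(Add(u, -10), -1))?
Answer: Rational(1, 56) ≈ 0.017857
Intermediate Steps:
Function('P')(u) = Mul(2, u, Pow(Add(-10, u), -1)) (Function('P')(u) = Mul(Mul(2, u), Pow(Add(-10, u), -1)) = Mul(2, u, Pow(Add(-10, u), -1)))
Function('o')(C) = Mul(2, Pow(C, 3)) (Function('o')(C) = Mul(2, Mul(C, Pow(C, 2))) = Mul(2, Pow(C, 3)))
Function('q')(Q) = Mul(2, Q, Add(Mul(-1, Q), Mul(2, Pow(Q, 3)))) (Function('q')(Q) = Mul(Add(Mul(2, Pow(Q, 3)), Mul(-1, Q)), Add(Q, Q)) = Mul(Add(Mul(-1, Q), Mul(2, Pow(Q, 3))), Mul(2, Q)) = Mul(2, Q, Add(Mul(-1, Q), Mul(2, Pow(Q, 3)))))
Pow(Function('q')(Function('P')(Function('K')(Add(-5, Mul(-1, 5)), 5))), -1) = Pow(Mul(Pow(Mul(2, 5, Pow(Add(-10, 5), -1)), 2), Add(-2, Mul(4, Pow(Mul(2, 5, Pow(Add(-10, 5), -1)), 2)))), -1) = Pow(Mul(Pow(Mul(2, 5, Pow(-5, -1)), 2), Add(-2, Mul(4, Pow(Mul(2, 5, Pow(-5, -1)), 2)))), -1) = Pow(Mul(Pow(Mul(2, 5, Rational(-1, 5)), 2), Add(-2, Mul(4, Pow(Mul(2, 5, Rational(-1, 5)), 2)))), -1) = Pow(Mul(Pow(-2, 2), Add(-2, Mul(4, Pow(-2, 2)))), -1) = Pow(Mul(4, Add(-2, Mul(4, 4))), -1) = Pow(Mul(4, Add(-2, 16)), -1) = Pow(Mul(4, 14), -1) = Pow(56, -1) = Rational(1, 56)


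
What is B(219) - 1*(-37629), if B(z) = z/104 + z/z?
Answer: 3913739/104 ≈ 37632.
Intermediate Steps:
B(z) = 1 + z/104 (B(z) = z*(1/104) + 1 = z/104 + 1 = 1 + z/104)
B(219) - 1*(-37629) = (1 + (1/104)*219) - 1*(-37629) = (1 + 219/104) + 37629 = 323/104 + 37629 = 3913739/104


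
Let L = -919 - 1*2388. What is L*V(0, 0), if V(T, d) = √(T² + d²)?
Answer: 0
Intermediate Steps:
L = -3307 (L = -919 - 2388 = -3307)
L*V(0, 0) = -3307*√(0² + 0²) = -3307*√(0 + 0) = -3307*√0 = -3307*0 = 0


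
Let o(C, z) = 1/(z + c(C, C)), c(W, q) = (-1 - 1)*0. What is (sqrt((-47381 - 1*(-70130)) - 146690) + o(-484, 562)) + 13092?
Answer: 7357705/562 + I*sqrt(123941) ≈ 13092.0 + 352.05*I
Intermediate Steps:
c(W, q) = 0 (c(W, q) = -2*0 = 0)
o(C, z) = 1/z (o(C, z) = 1/(z + 0) = 1/z)
(sqrt((-47381 - 1*(-70130)) - 146690) + o(-484, 562)) + 13092 = (sqrt((-47381 - 1*(-70130)) - 146690) + 1/562) + 13092 = (sqrt((-47381 + 70130) - 146690) + 1/562) + 13092 = (sqrt(22749 - 146690) + 1/562) + 13092 = (sqrt(-123941) + 1/562) + 13092 = (I*sqrt(123941) + 1/562) + 13092 = (1/562 + I*sqrt(123941)) + 13092 = 7357705/562 + I*sqrt(123941)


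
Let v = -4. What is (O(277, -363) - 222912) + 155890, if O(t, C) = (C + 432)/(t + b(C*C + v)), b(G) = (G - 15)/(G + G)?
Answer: -163375706225/2437652 ≈ -67022.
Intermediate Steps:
b(G) = (-15 + G)/(2*G) (b(G) = (-15 + G)/((2*G)) = (-15 + G)*(1/(2*G)) = (-15 + G)/(2*G))
O(t, C) = (432 + C)/(t + (-19 + C²)/(2*(-4 + C²))) (O(t, C) = (C + 432)/(t + (-15 + (C*C - 4))/(2*(C*C - 4))) = (432 + C)/(t + (-15 + (C² - 4))/(2*(C² - 4))) = (432 + C)/(t + (-15 + (-4 + C²))/(2*(-4 + C²))) = (432 + C)/(t + (-19 + C²)/(2*(-4 + C²))))
(O(277, -363) - 222912) + 155890 = (2*(-4 + (-363)²)*(432 - 363)/(-19 + (-363)² + 2*277*(-4 + (-363)²)) - 222912) + 155890 = (2*(-4 + 131769)*69/(-19 + 131769 + 2*277*(-4 + 131769)) - 222912) + 155890 = (2*131765*69/(-19 + 131769 + 2*277*131765) - 222912) + 155890 = (2*131765*69/(-19 + 131769 + 72997810) - 222912) + 155890 = (2*131765*69/73129560 - 222912) + 155890 = (2*(1/73129560)*131765*69 - 222912) + 155890 = (606119/2437652 - 222912) + 155890 = -543381276505/2437652 + 155890 = -163375706225/2437652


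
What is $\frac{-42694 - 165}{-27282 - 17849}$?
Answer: $\frac{42859}{45131} \approx 0.94966$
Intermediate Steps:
$\frac{-42694 - 165}{-27282 - 17849} = - \frac{42859}{-45131} = \left(-42859\right) \left(- \frac{1}{45131}\right) = \frac{42859}{45131}$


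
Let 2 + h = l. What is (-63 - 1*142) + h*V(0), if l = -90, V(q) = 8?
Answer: -941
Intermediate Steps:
h = -92 (h = -2 - 90 = -92)
(-63 - 1*142) + h*V(0) = (-63 - 1*142) - 92*8 = (-63 - 142) - 736 = -205 - 736 = -941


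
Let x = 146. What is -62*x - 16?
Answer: -9068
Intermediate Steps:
-62*x - 16 = -62*146 - 16 = -9052 - 16 = -9068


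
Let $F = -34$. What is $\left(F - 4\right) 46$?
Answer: $-1748$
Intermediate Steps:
$\left(F - 4\right) 46 = \left(-34 - 4\right) 46 = \left(-38\right) 46 = -1748$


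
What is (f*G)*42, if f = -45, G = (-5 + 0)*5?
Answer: 47250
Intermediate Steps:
G = -25 (G = -5*5 = -25)
(f*G)*42 = -45*(-25)*42 = 1125*42 = 47250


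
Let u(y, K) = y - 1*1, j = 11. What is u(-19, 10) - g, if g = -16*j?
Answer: 156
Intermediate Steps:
u(y, K) = -1 + y (u(y, K) = y - 1 = -1 + y)
g = -176 (g = -16*11 = -176)
u(-19, 10) - g = (-1 - 19) - 1*(-176) = -20 + 176 = 156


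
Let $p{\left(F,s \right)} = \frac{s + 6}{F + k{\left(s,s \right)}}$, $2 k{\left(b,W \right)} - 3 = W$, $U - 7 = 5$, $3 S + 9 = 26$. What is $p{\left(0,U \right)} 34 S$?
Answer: $\frac{2312}{5} \approx 462.4$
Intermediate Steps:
$S = \frac{17}{3}$ ($S = -3 + \frac{1}{3} \cdot 26 = -3 + \frac{26}{3} = \frac{17}{3} \approx 5.6667$)
$U = 12$ ($U = 7 + 5 = 12$)
$k{\left(b,W \right)} = \frac{3}{2} + \frac{W}{2}$
$p{\left(F,s \right)} = \frac{6 + s}{\frac{3}{2} + F + \frac{s}{2}}$ ($p{\left(F,s \right)} = \frac{s + 6}{F + \left(\frac{3}{2} + \frac{s}{2}\right)} = \frac{6 + s}{\frac{3}{2} + F + \frac{s}{2}}$)
$p{\left(0,U \right)} 34 S = \frac{2 \left(6 + 12\right)}{3 + 12 + 2 \cdot 0} \cdot 34 \cdot \frac{17}{3} = 2 \frac{1}{3 + 12 + 0} \cdot 18 \cdot 34 \cdot \frac{17}{3} = 2 \cdot \frac{1}{15} \cdot 18 \cdot 34 \cdot \frac{17}{3} = \frac{12}{5} \cdot 34 \cdot \frac{17}{3} = \frac{408}{5} \cdot \frac{17}{3} = \frac{2312}{5}$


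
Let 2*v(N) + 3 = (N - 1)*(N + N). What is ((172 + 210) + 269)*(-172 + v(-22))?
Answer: 432915/2 ≈ 2.1646e+5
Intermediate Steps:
v(N) = -3/2 + N*(-1 + N) (v(N) = -3/2 + ((N - 1)*(N + N))/2 = -3/2 + ((-1 + N)*(2*N))/2 = -3/2 + (2*N*(-1 + N))/2 = -3/2 + N*(-1 + N))
((172 + 210) + 269)*(-172 + v(-22)) = ((172 + 210) + 269)*(-172 + (-3/2 + (-22)**2 - 1*(-22))) = (382 + 269)*(-172 + (-3/2 + 484 + 22)) = 651*(-172 + 1009/2) = 651*(665/2) = 432915/2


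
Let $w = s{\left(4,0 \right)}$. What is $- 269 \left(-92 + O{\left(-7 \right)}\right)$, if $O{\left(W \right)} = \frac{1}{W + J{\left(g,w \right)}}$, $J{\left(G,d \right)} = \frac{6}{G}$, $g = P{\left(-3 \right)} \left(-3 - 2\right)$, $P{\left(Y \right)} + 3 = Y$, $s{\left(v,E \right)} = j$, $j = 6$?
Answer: $\frac{842777}{34} \approx 24788.0$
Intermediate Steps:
$s{\left(v,E \right)} = 6$
$P{\left(Y \right)} = -3 + Y$
$w = 6$
$g = 30$ ($g = \left(-3 - 3\right) \left(-3 - 2\right) = \left(-6\right) \left(-5\right) = 30$)
$O{\left(W \right)} = \frac{1}{\frac{1}{5} + W}$ ($O{\left(W \right)} = \frac{1}{W + \frac{6}{30}} = \frac{1}{W + 6 \cdot \frac{1}{30}} = \frac{1}{W + \frac{1}{5}} = \frac{1}{\frac{1}{5} + W}$)
$- 269 \left(-92 + O{\left(-7 \right)}\right) = - 269 \left(-92 + \frac{5}{1 + 5 \left(-7\right)}\right) = - 269 \left(-92 + \frac{5}{1 - 35}\right) = - 269 \left(-92 + \frac{5}{-34}\right) = - 269 \left(-92 + 5 \left(- \frac{1}{34}\right)\right) = - 269 \left(-92 - \frac{5}{34}\right) = \left(-269\right) \left(- \frac{3133}{34}\right) = \frac{842777}{34}$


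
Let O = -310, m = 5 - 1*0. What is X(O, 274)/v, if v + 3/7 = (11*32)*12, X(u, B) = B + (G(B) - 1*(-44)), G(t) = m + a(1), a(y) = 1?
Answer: 28/365 ≈ 0.076712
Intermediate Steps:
m = 5 (m = 5 + 0 = 5)
G(t) = 6 (G(t) = 5 + 1 = 6)
X(u, B) = 50 + B (X(u, B) = B + (6 - 1*(-44)) = B + (6 + 44) = B + 50 = 50 + B)
v = 29565/7 (v = -3/7 + (11*32)*12 = -3/7 + 352*12 = -3/7 + 4224 = 29565/7 ≈ 4223.6)
X(O, 274)/v = (50 + 274)/(29565/7) = 324*(7/29565) = 28/365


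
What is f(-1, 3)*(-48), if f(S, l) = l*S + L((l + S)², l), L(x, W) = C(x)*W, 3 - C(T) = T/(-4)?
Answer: -432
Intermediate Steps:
C(T) = 3 + T/4 (C(T) = 3 - T/(-4) = 3 - T*(-1)/4 = 3 - (-1)*T/4 = 3 + T/4)
L(x, W) = W*(3 + x/4) (L(x, W) = (3 + x/4)*W = W*(3 + x/4))
f(S, l) = S*l + l*(12 + (S + l)²)/4 (f(S, l) = l*S + l*(12 + (l + S)²)/4 = S*l + l*(12 + (S + l)²)/4)
f(-1, 3)*(-48) = ((¼)*3*(12 + (-1 + 3)² + 4*(-1)))*(-48) = ((¼)*3*(12 + 2² - 4))*(-48) = ((¼)*3*(12 + 4 - 4))*(-48) = ((¼)*3*12)*(-48) = 9*(-48) = -432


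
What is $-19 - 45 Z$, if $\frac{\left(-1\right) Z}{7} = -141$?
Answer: $-44434$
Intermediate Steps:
$Z = 987$ ($Z = \left(-7\right) \left(-141\right) = 987$)
$-19 - 45 Z = -19 - 44415 = -44434$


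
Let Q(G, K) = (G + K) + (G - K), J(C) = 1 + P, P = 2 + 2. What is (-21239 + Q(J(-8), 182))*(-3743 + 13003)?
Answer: -196580540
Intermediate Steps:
P = 4
J(C) = 5 (J(C) = 1 + 4 = 5)
Q(G, K) = 2*G
(-21239 + Q(J(-8), 182))*(-3743 + 13003) = (-21239 + 2*5)*(-3743 + 13003) = (-21239 + 10)*9260 = -21229*9260 = -196580540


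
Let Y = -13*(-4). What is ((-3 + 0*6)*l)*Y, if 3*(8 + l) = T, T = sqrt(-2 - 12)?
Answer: 1248 - 52*I*sqrt(14) ≈ 1248.0 - 194.57*I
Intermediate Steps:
T = I*sqrt(14) (T = sqrt(-14) = I*sqrt(14) ≈ 3.7417*I)
l = -8 + I*sqrt(14)/3 (l = -8 + (I*sqrt(14))/3 = -8 + I*sqrt(14)/3 ≈ -8.0 + 1.2472*I)
Y = 52
((-3 + 0*6)*l)*Y = ((-3 + 0*6)*(-8 + I*sqrt(14)/3))*52 = ((-3 + 0)*(-8 + I*sqrt(14)/3))*52 = -3*(-8 + I*sqrt(14)/3)*52 = (24 - I*sqrt(14))*52 = 1248 - 52*I*sqrt(14)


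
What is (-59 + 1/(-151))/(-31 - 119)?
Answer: 297/755 ≈ 0.39338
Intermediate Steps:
(-59 + 1/(-151))/(-31 - 119) = (-59 - 1/151)/(-150) = -8910/151*(-1/150) = 297/755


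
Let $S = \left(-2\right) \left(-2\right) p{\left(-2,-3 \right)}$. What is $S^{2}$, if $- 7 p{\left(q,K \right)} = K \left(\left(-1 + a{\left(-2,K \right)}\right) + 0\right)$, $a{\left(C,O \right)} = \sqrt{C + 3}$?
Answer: $0$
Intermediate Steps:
$a{\left(C,O \right)} = \sqrt{3 + C}$
$p{\left(q,K \right)} = 0$ ($p{\left(q,K \right)} = - \frac{K \left(\left(-1 + \sqrt{3 - 2}\right) + 0\right)}{7} = - \frac{K \left(\left(-1 + \sqrt{1}\right) + 0\right)}{7} = - \frac{K \left(\left(-1 + 1\right) + 0\right)}{7} = - \frac{K \left(0 + 0\right)}{7} = - \frac{K 0}{7} = \left(- \frac{1}{7}\right) 0 = 0$)
$S = 0$ ($S = \left(-2\right) \left(-2\right) 0 = 4 \cdot 0 = 0$)
$S^{2} = 0^{2} = 0$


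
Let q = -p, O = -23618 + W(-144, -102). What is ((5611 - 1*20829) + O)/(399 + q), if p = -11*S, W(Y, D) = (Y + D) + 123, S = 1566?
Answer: -38959/17625 ≈ -2.2104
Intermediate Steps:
W(Y, D) = 123 + D + Y (W(Y, D) = (D + Y) + 123 = 123 + D + Y)
O = -23741 (O = -23618 + (123 - 102 - 144) = -23618 - 123 = -23741)
p = -17226 (p = -11*1566 = -17226)
q = 17226 (q = -1*(-17226) = 17226)
((5611 - 1*20829) + O)/(399 + q) = ((5611 - 1*20829) - 23741)/(399 + 17226) = ((5611 - 20829) - 23741)/17625 = (-15218 - 23741)*(1/17625) = -38959*1/17625 = -38959/17625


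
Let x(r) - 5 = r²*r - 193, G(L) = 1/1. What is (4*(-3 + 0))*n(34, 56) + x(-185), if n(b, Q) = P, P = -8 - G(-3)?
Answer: -6331705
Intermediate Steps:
G(L) = 1
x(r) = -188 + r³ (x(r) = 5 + (r²*r - 193) = 5 + (r³ - 193) = 5 + (-193 + r³) = -188 + r³)
P = -9 (P = -8 - 1*1 = -8 - 1 = -9)
n(b, Q) = -9
(4*(-3 + 0))*n(34, 56) + x(-185) = (4*(-3 + 0))*(-9) + (-188 + (-185)³) = (4*(-3))*(-9) + (-188 - 6331625) = -12*(-9) - 6331813 = 108 - 6331813 = -6331705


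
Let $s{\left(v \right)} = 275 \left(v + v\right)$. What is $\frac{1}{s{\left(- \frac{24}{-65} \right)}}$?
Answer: $\frac{13}{2640} \approx 0.0049242$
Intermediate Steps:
$s{\left(v \right)} = 550 v$ ($s{\left(v \right)} = 275 \cdot 2 v = 550 v$)
$\frac{1}{s{\left(- \frac{24}{-65} \right)}} = \frac{1}{550 \left(- \frac{24}{-65}\right)} = \frac{1}{550 \left(\left(-24\right) \left(- \frac{1}{65}\right)\right)} = \frac{1}{550 \cdot \frac{24}{65}} = \frac{1}{\frac{2640}{13}} = \frac{13}{2640}$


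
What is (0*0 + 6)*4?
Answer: 24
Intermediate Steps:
(0*0 + 6)*4 = (0 + 6)*4 = 6*4 = 24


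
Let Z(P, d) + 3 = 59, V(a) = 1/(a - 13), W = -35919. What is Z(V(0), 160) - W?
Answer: 35975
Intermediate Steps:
V(a) = 1/(-13 + a)
Z(P, d) = 56 (Z(P, d) = -3 + 59 = 56)
Z(V(0), 160) - W = 56 - 1*(-35919) = 56 + 35919 = 35975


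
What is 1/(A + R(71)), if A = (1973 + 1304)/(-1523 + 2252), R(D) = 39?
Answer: 729/31708 ≈ 0.022991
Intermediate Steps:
A = 3277/729 ≈ 4.4952
1/(A + R(71)) = 1/(3277/729 + 39) = 1/(31708/729) = 729/31708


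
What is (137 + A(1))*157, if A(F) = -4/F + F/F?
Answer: 21038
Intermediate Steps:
A(F) = 1 - 4/F (A(F) = -4/F + 1 = 1 - 4/F)
(137 + A(1))*157 = (137 + (-4 + 1)/1)*157 = (137 + 1*(-3))*157 = (137 - 3)*157 = 134*157 = 21038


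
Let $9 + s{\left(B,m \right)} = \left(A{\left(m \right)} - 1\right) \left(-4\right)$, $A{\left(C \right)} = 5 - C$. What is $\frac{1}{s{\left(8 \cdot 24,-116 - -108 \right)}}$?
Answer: $- \frac{1}{57} \approx -0.017544$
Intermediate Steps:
$s{\left(B,m \right)} = -25 + 4 m$ ($s{\left(B,m \right)} = -9 + \left(\left(5 - m\right) - 1\right) \left(-4\right) = -9 + \left(4 - m\right) \left(-4\right) = -9 + \left(-16 + 4 m\right) = -25 + 4 m$)
$\frac{1}{s{\left(8 \cdot 24,-116 - -108 \right)}} = \frac{1}{-25 + 4 \left(-116 - -108\right)} = \frac{1}{-25 + 4 \left(-116 + 108\right)} = \frac{1}{-25 + 4 \left(-8\right)} = \frac{1}{-25 - 32} = \frac{1}{-57} = - \frac{1}{57}$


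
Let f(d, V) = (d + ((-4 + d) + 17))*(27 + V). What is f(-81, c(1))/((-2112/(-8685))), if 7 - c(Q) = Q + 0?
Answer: -1294065/64 ≈ -20220.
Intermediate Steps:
c(Q) = 7 - Q (c(Q) = 7 - (Q + 0) = 7 - Q)
f(d, V) = (13 + 2*d)*(27 + V) (f(d, V) = (d + (13 + d))*(27 + V) = (13 + 2*d)*(27 + V))
f(-81, c(1))/((-2112/(-8685))) = (351 + 13*(7 - 1*1) + 54*(-81) + 2*(7 - 1*1)*(-81))/((-2112/(-8685))) = (351 + 13*(7 - 1) - 4374 + 2*(7 - 1)*(-81))/((-2112*(-1/8685))) = (351 + 13*6 - 4374 + 2*6*(-81))/(704/2895) = (351 + 78 - 4374 - 972)*(2895/704) = -4917*2895/704 = -1294065/64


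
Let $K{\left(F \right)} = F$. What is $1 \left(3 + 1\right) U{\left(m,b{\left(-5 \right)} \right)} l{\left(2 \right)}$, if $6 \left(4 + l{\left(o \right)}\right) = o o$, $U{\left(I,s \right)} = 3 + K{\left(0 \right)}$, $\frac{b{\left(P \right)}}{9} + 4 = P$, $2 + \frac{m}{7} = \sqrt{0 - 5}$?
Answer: $-40$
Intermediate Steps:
$m = -14 + 7 i \sqrt{5}$ ($m = -14 + 7 \sqrt{0 - 5} = -14 + 7 \sqrt{-5} = -14 + 7 i \sqrt{5} \approx -14.0 + 15.652 i$)
$b{\left(P \right)} = -36 + 9 P$
$U{\left(I,s \right)} = 3$ ($U{\left(I,s \right)} = 3 + 0 = 3$)
$l{\left(o \right)} = -4 + \frac{o^{2}}{6}$ ($l{\left(o \right)} = -4 + \frac{o o}{6} = -4 + \frac{o^{2}}{6}$)
$1 \left(3 + 1\right) U{\left(m,b{\left(-5 \right)} \right)} l{\left(2 \right)} = 1 \left(3 + 1\right) 3 \left(-4 + \frac{2^{2}}{6}\right) = 1 \cdot 4 \cdot 3 \left(-4 + \frac{1}{6} \cdot 4\right) = 4 \cdot 3 \left(-4 + \frac{2}{3}\right) = 12 \left(- \frac{10}{3}\right) = -40$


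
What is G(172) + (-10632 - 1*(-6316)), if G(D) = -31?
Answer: -4347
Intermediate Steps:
G(172) + (-10632 - 1*(-6316)) = -31 + (-10632 - 1*(-6316)) = -31 + (-10632 + 6316) = -31 - 4316 = -4347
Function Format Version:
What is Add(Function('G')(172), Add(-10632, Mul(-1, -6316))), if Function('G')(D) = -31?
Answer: -4347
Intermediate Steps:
Add(Function('G')(172), Add(-10632, Mul(-1, -6316))) = Add(-31, Add(-10632, Mul(-1, -6316))) = Add(-31, Add(-10632, 6316)) = Add(-31, -4316) = -4347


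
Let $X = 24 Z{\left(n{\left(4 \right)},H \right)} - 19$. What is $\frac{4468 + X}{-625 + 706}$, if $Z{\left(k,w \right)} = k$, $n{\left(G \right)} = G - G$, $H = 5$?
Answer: $\frac{1483}{27} \approx 54.926$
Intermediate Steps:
$n{\left(G \right)} = 0$
$X = -19$ ($X = 24 \cdot 0 - 19 = 0 - 19 = -19$)
$\frac{4468 + X}{-625 + 706} = \frac{4468 - 19}{-625 + 706} = \frac{4449}{81} = 4449 \cdot \frac{1}{81} = \frac{1483}{27}$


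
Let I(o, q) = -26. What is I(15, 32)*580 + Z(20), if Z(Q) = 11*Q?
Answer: -14860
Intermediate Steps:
I(15, 32)*580 + Z(20) = -26*580 + 11*20 = -15080 + 220 = -14860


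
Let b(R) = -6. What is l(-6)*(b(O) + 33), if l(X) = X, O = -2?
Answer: -162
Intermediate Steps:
l(-6)*(b(O) + 33) = -6*(-6 + 33) = -6*27 = -162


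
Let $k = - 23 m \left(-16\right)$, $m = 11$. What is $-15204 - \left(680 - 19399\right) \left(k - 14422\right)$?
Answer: $-194206110$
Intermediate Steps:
$k = 4048$ ($k = \left(-23\right) 11 \left(-16\right) = \left(-253\right) \left(-16\right) = 4048$)
$-15204 - \left(680 - 19399\right) \left(k - 14422\right) = -15204 - \left(680 - 19399\right) \left(4048 - 14422\right) = -15204 - \left(-18719\right) \left(-10374\right) = -15204 - 194190906 = -194206110$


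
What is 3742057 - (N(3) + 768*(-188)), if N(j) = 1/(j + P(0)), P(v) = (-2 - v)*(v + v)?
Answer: 11659322/3 ≈ 3.8864e+6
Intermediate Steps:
P(v) = 2*v*(-2 - v) (P(v) = (-2 - v)*(2*v) = 2*v*(-2 - v))
N(j) = 1/j (N(j) = 1/(j - 2*0*(2 + 0)) = 1/(j - 2*0*2) = 1/(j + 0) = 1/j)
3742057 - (N(3) + 768*(-188)) = 3742057 - (1/3 + 768*(-188)) = 3742057 - (⅓ - 144384) = 3742057 - 1*(-433151/3) = 3742057 + 433151/3 = 11659322/3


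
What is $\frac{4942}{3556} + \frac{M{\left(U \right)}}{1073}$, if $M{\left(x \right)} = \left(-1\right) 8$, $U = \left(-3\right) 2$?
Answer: $\frac{376737}{272542} \approx 1.3823$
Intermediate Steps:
$U = -6$
$M{\left(x \right)} = -8$
$\frac{4942}{3556} + \frac{M{\left(U \right)}}{1073} = \frac{4942}{3556} - \frac{8}{1073} = 4942 \cdot \frac{1}{3556} - \frac{8}{1073} = \frac{353}{254} - \frac{8}{1073} = \frac{376737}{272542}$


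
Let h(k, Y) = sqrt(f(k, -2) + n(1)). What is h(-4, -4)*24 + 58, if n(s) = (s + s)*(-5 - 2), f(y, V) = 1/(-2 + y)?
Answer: 58 + 4*I*sqrt(510) ≈ 58.0 + 90.333*I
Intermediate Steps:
n(s) = -14*s (n(s) = (2*s)*(-7) = -14*s)
h(k, Y) = sqrt(-14 + 1/(-2 + k)) (h(k, Y) = sqrt(1/(-2 + k) - 14*1) = sqrt(1/(-2 + k) - 14) = sqrt(-14 + 1/(-2 + k)))
h(-4, -4)*24 + 58 = sqrt((29 - 14*(-4))/(-2 - 4))*24 + 58 = sqrt((29 + 56)/(-6))*24 + 58 = sqrt(-1/6*85)*24 + 58 = sqrt(-85/6)*24 + 58 = (I*sqrt(510)/6)*24 + 58 = 4*I*sqrt(510) + 58 = 58 + 4*I*sqrt(510)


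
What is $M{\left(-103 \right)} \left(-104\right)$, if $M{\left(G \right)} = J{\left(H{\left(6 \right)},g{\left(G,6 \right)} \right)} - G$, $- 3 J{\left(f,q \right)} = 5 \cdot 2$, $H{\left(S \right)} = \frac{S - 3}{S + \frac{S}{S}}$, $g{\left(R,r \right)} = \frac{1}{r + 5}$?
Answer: $- \frac{31096}{3} \approx -10365.0$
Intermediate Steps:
$g{\left(R,r \right)} = \frac{1}{5 + r}$
$H{\left(S \right)} = \frac{-3 + S}{1 + S}$ ($H{\left(S \right)} = \frac{-3 + S}{S + 1} = \frac{-3 + S}{1 + S}$)
$J{\left(f,q \right)} = - \frac{10}{3}$ ($J{\left(f,q \right)} = - \frac{5 \cdot 2}{3} = \left(- \frac{1}{3}\right) 10 = - \frac{10}{3}$)
$M{\left(G \right)} = - \frac{10}{3} - G$
$M{\left(-103 \right)} \left(-104\right) = \left(- \frac{10}{3} - -103\right) \left(-104\right) = \left(- \frac{10}{3} + 103\right) \left(-104\right) = \frac{299}{3} \left(-104\right) = - \frac{31096}{3}$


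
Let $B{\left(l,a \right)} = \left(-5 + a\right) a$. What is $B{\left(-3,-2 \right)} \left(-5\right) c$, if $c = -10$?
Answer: $700$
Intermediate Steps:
$B{\left(l,a \right)} = a \left(-5 + a\right)$
$B{\left(-3,-2 \right)} \left(-5\right) c = - 2 \left(-5 - 2\right) \left(-5\right) \left(-10\right) = \left(-2\right) \left(-7\right) \left(-5\right) \left(-10\right) = 14 \left(-5\right) \left(-10\right) = \left(-70\right) \left(-10\right) = 700$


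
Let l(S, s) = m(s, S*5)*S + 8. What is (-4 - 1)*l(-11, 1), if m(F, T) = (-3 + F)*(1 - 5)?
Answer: 400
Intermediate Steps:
m(F, T) = 12 - 4*F (m(F, T) = (-3 + F)*(-4) = 12 - 4*F)
l(S, s) = 8 + S*(12 - 4*s) (l(S, s) = (12 - 4*s)*S + 8 = S*(12 - 4*s) + 8 = 8 + S*(12 - 4*s))
(-4 - 1)*l(-11, 1) = (-4 - 1)*(8 - 4*(-11)*(-3 + 1)) = -5*(8 - 4*(-11)*(-2)) = -5*(8 - 88) = -5*(-80) = 400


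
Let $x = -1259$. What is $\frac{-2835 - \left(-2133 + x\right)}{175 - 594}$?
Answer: $- \frac{557}{419} \approx -1.3294$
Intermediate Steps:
$\frac{-2835 - \left(-2133 + x\right)}{175 - 594} = \frac{-2835 + \left(2133 - -1259\right)}{175 - 594} = \frac{-2835 + \left(2133 + 1259\right)}{-419} = \left(-2835 + 3392\right) \left(- \frac{1}{419}\right) = 557 \left(- \frac{1}{419}\right) = - \frac{557}{419}$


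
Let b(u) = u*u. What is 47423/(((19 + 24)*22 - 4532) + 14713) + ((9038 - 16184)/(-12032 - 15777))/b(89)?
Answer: 10446185059189/2451000915303 ≈ 4.2620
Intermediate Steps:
b(u) = u²
47423/(((19 + 24)*22 - 4532) + 14713) + ((9038 - 16184)/(-12032 - 15777))/b(89) = 47423/(((19 + 24)*22 - 4532) + 14713) + ((9038 - 16184)/(-12032 - 15777))/(89²) = 47423/((43*22 - 4532) + 14713) - 7146/(-27809)/7921 = 47423/((946 - 4532) + 14713) - 7146*(-1/27809)*(1/7921) = 47423/(-3586 + 14713) + (7146/27809)*(1/7921) = 47423/11127 + 7146/220275089 = 10446185059189/2451000915303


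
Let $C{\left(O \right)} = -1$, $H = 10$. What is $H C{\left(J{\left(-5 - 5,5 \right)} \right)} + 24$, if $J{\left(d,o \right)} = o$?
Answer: $14$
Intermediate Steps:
$H C{\left(J{\left(-5 - 5,5 \right)} \right)} + 24 = 10 \left(-1\right) + 24 = -10 + 24 = 14$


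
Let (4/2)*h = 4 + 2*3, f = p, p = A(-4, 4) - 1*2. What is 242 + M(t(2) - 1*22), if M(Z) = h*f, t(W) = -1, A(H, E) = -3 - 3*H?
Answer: 277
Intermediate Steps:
p = 7 (p = (-3 - 3*(-4)) - 1*2 = (-3 + 12) - 2 = 9 - 2 = 7)
f = 7
h = 5 (h = (4 + 2*3)/2 = (4 + 6)/2 = (½)*10 = 5)
M(Z) = 35 (M(Z) = 5*7 = 35)
242 + M(t(2) - 1*22) = 242 + 35 = 277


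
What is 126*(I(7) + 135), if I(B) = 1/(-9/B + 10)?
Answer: 1038492/61 ≈ 17024.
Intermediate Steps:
I(B) = 1/(10 - 9/B)
126*(I(7) + 135) = 126*(7/(-9 + 10*7) + 135) = 126*(7/(-9 + 70) + 135) = 126*(7/61 + 135) = 126*(8242/61) = 1038492/61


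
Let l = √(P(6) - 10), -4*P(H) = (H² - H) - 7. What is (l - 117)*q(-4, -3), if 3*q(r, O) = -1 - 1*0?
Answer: 39 - I*√7/2 ≈ 39.0 - 1.3229*I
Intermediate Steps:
P(H) = 7/4 - H²/4 + H/4 (P(H) = -((H² - H) - 7)/4 = -(-7 + H² - H)/4 = 7/4 - H²/4 + H/4)
q(r, O) = -⅓ (q(r, O) = (-1 - 1*0)/3 = (-1 + 0)/3 = (⅓)*(-1) = -⅓)
l = 3*I*√7/2 (l = √((7/4 - ¼*6² + (¼)*6) - 10) = √((7/4 - ¼*36 + 3/2) - 10) = √((7/4 - 9 + 3/2) - 10) = √(-23/4 - 10) = √(-63/4) = 3*I*√7/2 ≈ 3.9686*I)
(l - 117)*q(-4, -3) = (3*I*√7/2 - 117)*(-⅓) = (-117 + 3*I*√7/2)*(-⅓) = 39 - I*√7/2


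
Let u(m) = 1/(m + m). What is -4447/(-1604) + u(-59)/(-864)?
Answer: 113345537/40882752 ≈ 2.7725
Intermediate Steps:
u(m) = 1/(2*m)
-4447/(-1604) + u(-59)/(-864) = -4447/(-1604) + ((1/2)/(-59))/(-864) = -4447*(-1/1604) + ((1/2)*(-1/59))*(-1/864) = 4447/1604 - 1/118*(-1/864) = 4447/1604 + 1/101952 = 113345537/40882752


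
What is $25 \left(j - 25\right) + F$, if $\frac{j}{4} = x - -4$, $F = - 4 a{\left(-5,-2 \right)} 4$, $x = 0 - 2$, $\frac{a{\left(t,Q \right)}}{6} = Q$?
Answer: $-233$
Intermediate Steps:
$a{\left(t,Q \right)} = 6 Q$
$x = -2$
$F = 192$ ($F = - 4 \cdot 6 \left(-2\right) 4 = \left(-4\right) \left(-12\right) 4 = 48 \cdot 4 = 192$)
$j = 8$ ($j = 4 \left(-2 - -4\right) = 4 \left(-2 + 4\right) = 4 \cdot 2 = 8$)
$25 \left(j - 25\right) + F = 25 \left(8 - 25\right) + 192 = 25 \left(-17\right) + 192 = -425 + 192 = -233$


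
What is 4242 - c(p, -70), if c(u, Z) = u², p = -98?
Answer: -5362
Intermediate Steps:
4242 - c(p, -70) = 4242 - 1*(-98)² = 4242 - 1*9604 = 4242 - 9604 = -5362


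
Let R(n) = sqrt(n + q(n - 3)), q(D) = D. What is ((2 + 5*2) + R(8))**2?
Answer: (12 + sqrt(13))**2 ≈ 243.53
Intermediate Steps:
R(n) = sqrt(-3 + 2*n) (R(n) = sqrt(n + (n - 3)) = sqrt(n + (-3 + n)) = sqrt(-3 + 2*n))
((2 + 5*2) + R(8))**2 = ((2 + 5*2) + sqrt(-3 + 2*8))**2 = ((2 + 10) + sqrt(-3 + 16))**2 = (12 + sqrt(13))**2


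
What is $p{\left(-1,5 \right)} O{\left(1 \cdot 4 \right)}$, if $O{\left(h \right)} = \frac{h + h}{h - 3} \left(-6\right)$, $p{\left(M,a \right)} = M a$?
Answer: $240$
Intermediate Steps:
$O{\left(h \right)} = - \frac{12 h}{-3 + h}$ ($O{\left(h \right)} = \frac{2 h}{-3 + h} \left(-6\right) = - \frac{12 h}{-3 + h}$)
$p{\left(-1,5 \right)} O{\left(1 \cdot 4 \right)} = \left(-1\right) 5 \left(- \frac{12 \cdot 1 \cdot 4}{-3 + 1 \cdot 4}\right) = - 5 \left(\left(-12\right) 4 \frac{1}{-3 + 4}\right) = - 5 \left(\left(-12\right) 4 \cdot 1^{-1}\right) = - 5 \left(\left(-12\right) 4 \cdot 1\right) = \left(-5\right) \left(-48\right) = 240$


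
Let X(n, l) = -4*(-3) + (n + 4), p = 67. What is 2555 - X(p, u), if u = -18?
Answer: 2472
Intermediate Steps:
X(n, l) = 16 + n (X(n, l) = 12 + (4 + n) = 16 + n)
2555 - X(p, u) = 2555 - (16 + 67) = 2555 - 1*83 = 2555 - 83 = 2472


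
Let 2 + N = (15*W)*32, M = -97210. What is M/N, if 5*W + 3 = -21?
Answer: 48605/1153 ≈ 42.155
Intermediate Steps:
W = -24/5 (W = -⅗ + (⅕)*(-21) = -⅗ - 21/5 = -24/5 ≈ -4.8000)
N = -2306 (N = -2 + (15*(-24/5))*32 = -2 - 72*32 = -2 - 2304 = -2306)
M/N = -97210/(-2306) = -97210*(-1/2306) = 48605/1153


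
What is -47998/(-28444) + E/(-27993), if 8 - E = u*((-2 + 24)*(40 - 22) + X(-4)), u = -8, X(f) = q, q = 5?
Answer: 208688685/132705482 ≈ 1.5726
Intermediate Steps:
X(f) = 5
E = 3216 (E = 8 - (-8)*((-2 + 24)*(40 - 22) + 5) = 8 - (-8)*(22*18 + 5) = 8 - (-8)*(396 + 5) = 8 - (-8)*401 = 8 - 1*(-3208) = 8 + 3208 = 3216)
-47998/(-28444) + E/(-27993) = -47998/(-28444) + 3216/(-27993) = -47998*(-1/28444) + 3216*(-1/27993) = 23999/14222 - 1072/9331 = 208688685/132705482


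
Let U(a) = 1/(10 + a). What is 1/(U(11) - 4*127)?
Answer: -21/10667 ≈ -0.0019687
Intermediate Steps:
1/(U(11) - 4*127) = 1/(1/(10 + 11) - 4*127) = 1/(1/21 - 508) = 1/(-10667/21) = -21/10667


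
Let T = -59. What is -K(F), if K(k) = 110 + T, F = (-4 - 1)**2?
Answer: -51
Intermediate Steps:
F = 25 (F = (-5)**2 = 25)
K(k) = 51 (K(k) = 110 - 59 = 51)
-K(F) = -1*51 = -51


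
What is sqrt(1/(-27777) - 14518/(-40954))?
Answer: sqrt(114675250374803814)/568789629 ≈ 0.59536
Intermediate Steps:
sqrt(1/(-27777) - 14518/(-40954)) = sqrt(-1/27777 - 14518*(-1/40954)) = sqrt(-1/27777 + 7259/20477) = sqrt(201612766/568789629) = sqrt(114675250374803814)/568789629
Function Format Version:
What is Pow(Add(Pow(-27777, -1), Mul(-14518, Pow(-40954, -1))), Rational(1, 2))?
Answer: Mul(Rational(1, 568789629), Pow(114675250374803814, Rational(1, 2))) ≈ 0.59536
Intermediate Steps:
Pow(Add(Pow(-27777, -1), Mul(-14518, Pow(-40954, -1))), Rational(1, 2)) = Pow(Add(Rational(-1, 27777), Mul(-14518, Rational(-1, 40954))), Rational(1, 2)) = Pow(Add(Rational(-1, 27777), Rational(7259, 20477)), Rational(1, 2)) = Pow(Rational(201612766, 568789629), Rational(1, 2)) = Mul(Rational(1, 568789629), Pow(114675250374803814, Rational(1, 2)))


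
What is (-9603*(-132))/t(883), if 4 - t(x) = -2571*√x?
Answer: -460944/530606017 + 296271756*√883/530606017 ≈ 16.591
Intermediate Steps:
t(x) = 4 + 2571*√x (t(x) = 4 - (-2571)*√x = 4 + 2571*√x)
(-9603*(-132))/t(883) = (-9603*(-132))/(4 + 2571*√883) = 1267596/(4 + 2571*√883)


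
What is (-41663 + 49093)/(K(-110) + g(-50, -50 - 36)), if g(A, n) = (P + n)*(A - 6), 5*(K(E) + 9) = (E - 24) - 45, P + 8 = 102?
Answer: -18575/1232 ≈ -15.077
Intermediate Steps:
P = 94 (P = -8 + 102 = 94)
K(E) = -114/5 + E/5 (K(E) = -9 + ((E - 24) - 45)/5 = -9 + ((-24 + E) - 45)/5 = -9 + (-69 + E)/5 = -9 + (-69/5 + E/5) = -114/5 + E/5)
g(A, n) = (-6 + A)*(94 + n) (g(A, n) = (94 + n)*(A - 6) = (94 + n)*(-6 + A) = (-6 + A)*(94 + n))
(-41663 + 49093)/(K(-110) + g(-50, -50 - 36)) = (-41663 + 49093)/((-114/5 + (1/5)*(-110)) + (-564 - 6*(-50 - 36) + 94*(-50) - 50*(-50 - 36))) = 7430/((-114/5 - 22) + (-564 - 6*(-86) - 4700 - 50*(-86))) = 7430/(-224/5 + (-564 + 516 - 4700 + 4300)) = 7430/(-224/5 - 448) = 7430/(-2464/5) = 7430*(-5/2464) = -18575/1232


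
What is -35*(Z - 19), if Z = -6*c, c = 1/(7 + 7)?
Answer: 680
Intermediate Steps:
c = 1/14 ≈ 0.071429
Z = -3/7 (Z = -6*1/14 = -3/7 ≈ -0.42857)
-35*(Z - 19) = -35*(-3/7 - 19) = -35*(-136/7) = 680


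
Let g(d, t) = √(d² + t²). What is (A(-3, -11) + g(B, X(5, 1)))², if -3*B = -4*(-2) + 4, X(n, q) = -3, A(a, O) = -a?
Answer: 64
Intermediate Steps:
B = -4 (B = -(-4*(-2) + 4)/3 = -(8 + 4)/3 = -⅓*12 = -4)
(A(-3, -11) + g(B, X(5, 1)))² = (-1*(-3) + √((-4)² + (-3)²))² = (3 + √(16 + 9))² = (3 + √25)² = (3 + 5)² = 8² = 64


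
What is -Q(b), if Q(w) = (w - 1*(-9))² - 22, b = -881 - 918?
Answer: -3204078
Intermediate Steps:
b = -1799
Q(w) = -22 + (9 + w)² (Q(w) = (w + 9)² - 22 = (9 + w)² - 22 = -22 + (9 + w)²)
-Q(b) = -(-22 + (9 - 1799)²) = -(-22 + (-1790)²) = -(-22 + 3204100) = -1*3204078 = -3204078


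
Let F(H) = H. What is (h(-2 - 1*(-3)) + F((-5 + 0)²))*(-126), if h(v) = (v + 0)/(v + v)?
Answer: -3213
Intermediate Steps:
h(v) = ½ (h(v) = v/((2*v)) = v*(1/(2*v)) = ½)
(h(-2 - 1*(-3)) + F((-5 + 0)²))*(-126) = (½ + (-5 + 0)²)*(-126) = (½ + (-5)²)*(-126) = (½ + 25)*(-126) = (51/2)*(-126) = -3213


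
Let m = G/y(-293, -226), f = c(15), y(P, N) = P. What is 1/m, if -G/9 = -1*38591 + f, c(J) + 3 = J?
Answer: -293/347211 ≈ -0.00084387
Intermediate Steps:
c(J) = -3 + J
f = 12 (f = -3 + 15 = 12)
G = 347211 (G = -9*(-1*38591 + 12) = -9*(-38591 + 12) = -9*(-38579) = 347211)
m = -347211/293 (m = 347211/(-293) = 347211*(-1/293) = -347211/293 ≈ -1185.0)
1/m = 1/(-347211/293) = -293/347211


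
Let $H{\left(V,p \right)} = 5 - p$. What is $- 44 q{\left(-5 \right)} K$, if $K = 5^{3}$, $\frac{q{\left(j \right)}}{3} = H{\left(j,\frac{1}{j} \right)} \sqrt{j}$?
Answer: $- 85800 i \sqrt{5} \approx - 1.9185 \cdot 10^{5} i$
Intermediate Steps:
$q{\left(j \right)} = 3 \sqrt{j} \left(5 - \frac{1}{j}\right)$ ($q{\left(j \right)} = 3 \left(5 - \frac{1}{j}\right) \sqrt{j} = 3 \sqrt{j} \left(5 - \frac{1}{j}\right)$)
$K = 125$
$- 44 q{\left(-5 \right)} K = - 44 \frac{3 \left(-1 + 5 \left(-5\right)\right)}{i \sqrt{5}} \cdot 125 = - 44 \cdot 3 \left(- \frac{i \sqrt{5}}{5}\right) \left(-1 - 25\right) 125 = - 44 \cdot 3 \left(- \frac{i \sqrt{5}}{5}\right) \left(-26\right) 125 = - 44 \frac{78 i \sqrt{5}}{5} \cdot 125 = - \frac{3432 i \sqrt{5}}{5} \cdot 125 = - 85800 i \sqrt{5}$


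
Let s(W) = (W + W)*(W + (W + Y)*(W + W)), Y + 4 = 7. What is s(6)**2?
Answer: 1871424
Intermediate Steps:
Y = 3 (Y = -4 + 7 = 3)
s(W) = 2*W*(W + 2*W*(3 + W)) (s(W) = (W + W)*(W + (W + 3)*(W + W)) = (2*W)*(W + (3 + W)*(2*W)) = (2*W)*(W + 2*W*(3 + W)) = 2*W*(W + 2*W*(3 + W)))
s(6)**2 = (6**2*(14 + 4*6))**2 = (36*(14 + 24))**2 = (36*38)**2 = 1368**2 = 1871424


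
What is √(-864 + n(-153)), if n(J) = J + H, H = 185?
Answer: 8*I*√13 ≈ 28.844*I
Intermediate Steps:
n(J) = 185 + J (n(J) = J + 185 = 185 + J)
√(-864 + n(-153)) = √(-864 + (185 - 153)) = √(-864 + 32) = √(-832) = 8*I*√13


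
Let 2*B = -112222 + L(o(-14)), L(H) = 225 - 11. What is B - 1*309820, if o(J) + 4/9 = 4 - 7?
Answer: -365824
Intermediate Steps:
o(J) = -31/9 (o(J) = -4/9 + (4 - 7) = -4/9 - 3 = -31/9)
L(H) = 214
B = -56004 (B = (-112222 + 214)/2 = (1/2)*(-112008) = -56004)
B - 1*309820 = -56004 - 1*309820 = -56004 - 309820 = -365824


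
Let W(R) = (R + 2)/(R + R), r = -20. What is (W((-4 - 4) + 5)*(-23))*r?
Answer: 230/3 ≈ 76.667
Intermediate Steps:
W(R) = (2 + R)/(2*R) (W(R) = (2 + R)/((2*R)) = (2 + R)*(1/(2*R)) = (2 + R)/(2*R))
(W((-4 - 4) + 5)*(-23))*r = (((2 + ((-4 - 4) + 5))/(2*((-4 - 4) + 5)))*(-23))*(-20) = (((2 + (-8 + 5))/(2*(-8 + 5)))*(-23))*(-20) = (((½)*(2 - 3)/(-3))*(-23))*(-20) = (((½)*(-⅓)*(-1))*(-23))*(-20) = ((⅙)*(-23))*(-20) = -23/6*(-20) = 230/3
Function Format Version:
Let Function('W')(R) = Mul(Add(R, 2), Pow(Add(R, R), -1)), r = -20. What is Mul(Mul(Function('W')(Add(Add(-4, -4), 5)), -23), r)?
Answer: Rational(230, 3) ≈ 76.667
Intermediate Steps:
Function('W')(R) = Mul(Rational(1, 2), Pow(R, -1), Add(2, R)) (Function('W')(R) = Mul(Add(2, R), Pow(Mul(2, R), -1)) = Mul(Add(2, R), Mul(Rational(1, 2), Pow(R, -1))) = Mul(Rational(1, 2), Pow(R, -1), Add(2, R)))
Mul(Mul(Function('W')(Add(Add(-4, -4), 5)), -23), r) = Mul(Mul(Mul(Rational(1, 2), Pow(Add(Add(-4, -4), 5), -1), Add(2, Add(Add(-4, -4), 5))), -23), -20) = Mul(Mul(Mul(Rational(1, 2), Pow(Add(-8, 5), -1), Add(2, Add(-8, 5))), -23), -20) = Mul(Mul(Mul(Rational(1, 2), Pow(-3, -1), Add(2, -3)), -23), -20) = Mul(Mul(Mul(Rational(1, 2), Rational(-1, 3), -1), -23), -20) = Mul(Mul(Rational(1, 6), -23), -20) = Mul(Rational(-23, 6), -20) = Rational(230, 3)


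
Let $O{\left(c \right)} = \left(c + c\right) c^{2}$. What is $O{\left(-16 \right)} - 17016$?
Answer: $-25208$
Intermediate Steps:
$O{\left(c \right)} = 2 c^{3}$ ($O{\left(c \right)} = 2 c c^{2} = 2 c^{3}$)
$O{\left(-16 \right)} - 17016 = 2 \left(-16\right)^{3} - 17016 = 2 \left(-4096\right) - 17016 = -8192 - 17016 = -25208$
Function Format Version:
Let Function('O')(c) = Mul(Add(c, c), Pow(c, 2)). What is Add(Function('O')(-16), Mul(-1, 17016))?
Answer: -25208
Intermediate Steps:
Function('O')(c) = Mul(2, Pow(c, 3)) (Function('O')(c) = Mul(Mul(2, c), Pow(c, 2)) = Mul(2, Pow(c, 3)))
Add(Function('O')(-16), Mul(-1, 17016)) = Add(Mul(2, Pow(-16, 3)), Mul(-1, 17016)) = Add(Mul(2, -4096), -17016) = Add(-8192, -17016) = -25208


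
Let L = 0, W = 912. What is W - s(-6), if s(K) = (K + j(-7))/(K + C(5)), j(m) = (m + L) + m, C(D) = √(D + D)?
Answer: 11796/13 - 10*√10/13 ≈ 904.95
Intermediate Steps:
C(D) = √2*√D (C(D) = √(2*D) = √2*√D)
j(m) = 2*m (j(m) = (m + 0) + m = m + m = 2*m)
s(K) = (-14 + K)/(K + √10) (s(K) = (K + 2*(-7))/(K + √2*√5) = (K - 14)/(K + √10) = (-14 + K)/(K + √10))
W - s(-6) = 912 - (-14 - 6)/(-6 + √10) = 912 - (-20)/(-6 + √10) = 912 + 20/(-6 + √10)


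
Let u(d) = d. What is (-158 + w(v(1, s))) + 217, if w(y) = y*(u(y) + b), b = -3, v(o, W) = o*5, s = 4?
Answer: 69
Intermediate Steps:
v(o, W) = 5*o
w(y) = y*(-3 + y) (w(y) = y*(y - 3) = y*(-3 + y))
(-158 + w(v(1, s))) + 217 = (-158 + (5*1)*(-3 + 5*1)) + 217 = (-158 + 5*(-3 + 5)) + 217 = (-158 + 5*2) + 217 = (-158 + 10) + 217 = -148 + 217 = 69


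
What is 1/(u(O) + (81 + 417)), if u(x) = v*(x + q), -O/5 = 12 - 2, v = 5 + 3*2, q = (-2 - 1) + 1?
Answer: -1/74 ≈ -0.013514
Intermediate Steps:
q = -2 (q = -3 + 1 = -2)
v = 11 (v = 5 + 6 = 11)
O = -50 (O = -5*(12 - 2) = -5*10 = -50)
u(x) = -22 + 11*x (u(x) = 11*(x - 2) = 11*(-2 + x) = -22 + 11*x)
1/(u(O) + (81 + 417)) = 1/((-22 + 11*(-50)) + (81 + 417)) = 1/((-22 - 550) + 498) = 1/(-572 + 498) = 1/(-74) = -1/74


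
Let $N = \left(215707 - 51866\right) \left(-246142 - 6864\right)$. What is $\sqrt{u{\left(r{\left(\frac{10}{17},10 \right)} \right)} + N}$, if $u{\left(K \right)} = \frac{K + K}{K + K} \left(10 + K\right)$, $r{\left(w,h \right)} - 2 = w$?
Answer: $\frac{2 i \sqrt{2994961623414}}{17} \approx 2.036 \cdot 10^{5} i$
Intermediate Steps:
$r{\left(w,h \right)} = 2 + w$
$u{\left(K \right)} = 10 + K$ ($u{\left(K \right)} = \frac{2 K}{2 K} \left(10 + K\right) = 2 K \frac{1}{2 K} \left(10 + K\right) = 1 \left(10 + K\right) = 10 + K$)
$N = -41452756046$ ($N = 163841 \left(-253006\right) = -41452756046$)
$\sqrt{u{\left(r{\left(\frac{10}{17},10 \right)} \right)} + N} = \sqrt{\left(10 + \left(2 + \frac{10}{17}\right)\right) - 41452756046} = \sqrt{\left(10 + \frac{44}{17}\right) - 41452756046} = \sqrt{\frac{214}{17} - 41452756046} = \sqrt{- \frac{704696852568}{17}} = \frac{2 i \sqrt{2994961623414}}{17}$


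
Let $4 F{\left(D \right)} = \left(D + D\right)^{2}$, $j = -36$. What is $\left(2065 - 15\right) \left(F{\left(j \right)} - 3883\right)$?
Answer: $-5303350$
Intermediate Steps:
$F{\left(D \right)} = D^{2}$ ($F{\left(D \right)} = \frac{\left(D + D\right)^{2}}{4} = \frac{\left(2 D\right)^{2}}{4} = \frac{4 D^{2}}{4} = D^{2}$)
$\left(2065 - 15\right) \left(F{\left(j \right)} - 3883\right) = \left(2065 - 15\right) \left(\left(-36\right)^{2} - 3883\right) = 2050 \left(1296 - 3883\right) = 2050 \left(-2587\right) = -5303350$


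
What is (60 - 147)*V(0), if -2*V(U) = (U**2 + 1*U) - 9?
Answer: -783/2 ≈ -391.50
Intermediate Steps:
V(U) = 9/2 - U/2 - U**2/2 (V(U) = -((U**2 + 1*U) - 9)/2 = -((U**2 + U) - 9)/2 = -((U + U**2) - 9)/2 = -(-9 + U + U**2)/2 = 9/2 - U/2 - U**2/2)
(60 - 147)*V(0) = (60 - 147)*(9/2 - 1/2*0 - 1/2*0**2) = -87*(9/2 + 0 - 1/2*0) = -87*(9/2 + 0 + 0) = -87*9/2 = -783/2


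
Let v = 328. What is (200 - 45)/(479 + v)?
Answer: 155/807 ≈ 0.19207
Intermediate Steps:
(200 - 45)/(479 + v) = (200 - 45)/(479 + 328) = 155/807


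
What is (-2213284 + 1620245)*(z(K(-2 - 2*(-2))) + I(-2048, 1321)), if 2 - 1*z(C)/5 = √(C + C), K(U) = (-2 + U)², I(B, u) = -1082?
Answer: 635737808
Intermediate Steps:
z(C) = 10 - 5*√2*√C (z(C) = 10 - 5*√(C + C) = 10 - 5*√2*√C)
(-2213284 + 1620245)*(z(K(-2 - 2*(-2))) + I(-2048, 1321)) = (-2213284 + 1620245)*((10 - 5*√2*√((-2 + (-2 - 2*(-2)))²)) - 1082) = -593039*((10 - 5*√2*√((-2 + (-2 + 4))²)) - 1082) = -593039*((10 - 5*√2*√((-2 + 2)²)) - 1082) = -593039*((10 - 5*√2*√(0²)) - 1082) = -593039*((10 - 5*√2*√0) - 1082) = -593039*((10 - 5*√2*0) - 1082) = -593039*((10 + 0) - 1082) = -593039*(10 - 1082) = -593039*(-1072) = 635737808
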